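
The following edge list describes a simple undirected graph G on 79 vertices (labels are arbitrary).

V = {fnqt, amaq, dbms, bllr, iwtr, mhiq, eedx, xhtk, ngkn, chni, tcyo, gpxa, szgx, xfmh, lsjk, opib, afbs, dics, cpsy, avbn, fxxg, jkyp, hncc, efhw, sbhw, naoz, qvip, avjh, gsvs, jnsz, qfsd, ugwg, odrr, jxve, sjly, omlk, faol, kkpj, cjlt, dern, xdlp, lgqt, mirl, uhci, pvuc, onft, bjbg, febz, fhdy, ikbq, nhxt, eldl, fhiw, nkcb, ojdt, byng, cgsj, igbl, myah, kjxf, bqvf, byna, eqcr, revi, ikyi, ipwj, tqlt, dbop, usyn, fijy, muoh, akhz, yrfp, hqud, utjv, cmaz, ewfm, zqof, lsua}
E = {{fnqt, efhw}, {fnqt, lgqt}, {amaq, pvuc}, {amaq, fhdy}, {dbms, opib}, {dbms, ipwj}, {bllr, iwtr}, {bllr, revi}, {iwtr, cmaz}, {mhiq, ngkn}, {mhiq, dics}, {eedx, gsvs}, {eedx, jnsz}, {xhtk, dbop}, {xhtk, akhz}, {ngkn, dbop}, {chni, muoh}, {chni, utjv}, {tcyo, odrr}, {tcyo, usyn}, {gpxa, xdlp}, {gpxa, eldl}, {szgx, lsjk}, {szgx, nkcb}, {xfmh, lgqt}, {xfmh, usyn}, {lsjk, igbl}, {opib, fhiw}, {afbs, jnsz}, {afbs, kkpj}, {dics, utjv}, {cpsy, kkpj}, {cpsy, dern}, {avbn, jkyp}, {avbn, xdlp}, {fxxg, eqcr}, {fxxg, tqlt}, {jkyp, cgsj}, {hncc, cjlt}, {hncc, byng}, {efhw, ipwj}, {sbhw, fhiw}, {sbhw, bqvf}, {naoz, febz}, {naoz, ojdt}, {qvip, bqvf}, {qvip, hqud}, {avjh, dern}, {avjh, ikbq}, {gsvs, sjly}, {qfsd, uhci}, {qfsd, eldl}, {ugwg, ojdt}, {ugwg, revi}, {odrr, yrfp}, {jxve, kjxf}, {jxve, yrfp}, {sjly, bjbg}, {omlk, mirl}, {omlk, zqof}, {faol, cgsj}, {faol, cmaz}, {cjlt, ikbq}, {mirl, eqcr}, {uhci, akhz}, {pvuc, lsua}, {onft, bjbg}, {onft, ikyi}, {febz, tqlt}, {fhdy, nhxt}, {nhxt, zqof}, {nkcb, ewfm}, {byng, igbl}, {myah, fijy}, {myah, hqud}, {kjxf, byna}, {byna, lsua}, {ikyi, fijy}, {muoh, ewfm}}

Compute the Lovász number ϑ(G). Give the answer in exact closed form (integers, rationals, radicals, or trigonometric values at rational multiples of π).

N(gsvs) = {eedx, sjly}, |N(gsvs)| = 2.
Vertex fnqt has 2 neighbors: efhw, lgqt.
deg(faol) = 2; N(faol) = {cgsj, cmaz}.
Vertex szgx has 2 neighbors: lsjk, nkcb.
Every vertex has degree 2 (N=79); connected 2-regular on 79 ⇒ C_{79}.
The 40 distinct eigenvalues: [2.0, 1.994, 1.975, 1.943, 1.9, 1.844, 1.777, 1.698, 1.609, 1.509, 1.4, 1.282, 1.156, 1.023, 0.883, 0.738, 0.588, 0.434, 0.277, 0.119, -0.04, -0.199, -0.356, -0.511, -0.663, -0.811, -0.954, -1.09, -1.22, -1.342, -1.456, -1.56, -1.655, -1.739, -1.812, -1.873, -1.923, -1.961, -1.986, -1.998].
λ_max=2, λ_min=-2*cos(pi/79); ϑ = −79·λ_min/(λ_max−λ_min) = 79*cos(pi/79)/(cos(pi/79) + 1).
= 39.48438… (decimal).
α=39, χ(Ḡ)=40; ϑ=79*cos(pi/79)/(cos(pi/79) + 1) lies between (both strict).

79*cos(pi/79)/(cos(pi/79) + 1)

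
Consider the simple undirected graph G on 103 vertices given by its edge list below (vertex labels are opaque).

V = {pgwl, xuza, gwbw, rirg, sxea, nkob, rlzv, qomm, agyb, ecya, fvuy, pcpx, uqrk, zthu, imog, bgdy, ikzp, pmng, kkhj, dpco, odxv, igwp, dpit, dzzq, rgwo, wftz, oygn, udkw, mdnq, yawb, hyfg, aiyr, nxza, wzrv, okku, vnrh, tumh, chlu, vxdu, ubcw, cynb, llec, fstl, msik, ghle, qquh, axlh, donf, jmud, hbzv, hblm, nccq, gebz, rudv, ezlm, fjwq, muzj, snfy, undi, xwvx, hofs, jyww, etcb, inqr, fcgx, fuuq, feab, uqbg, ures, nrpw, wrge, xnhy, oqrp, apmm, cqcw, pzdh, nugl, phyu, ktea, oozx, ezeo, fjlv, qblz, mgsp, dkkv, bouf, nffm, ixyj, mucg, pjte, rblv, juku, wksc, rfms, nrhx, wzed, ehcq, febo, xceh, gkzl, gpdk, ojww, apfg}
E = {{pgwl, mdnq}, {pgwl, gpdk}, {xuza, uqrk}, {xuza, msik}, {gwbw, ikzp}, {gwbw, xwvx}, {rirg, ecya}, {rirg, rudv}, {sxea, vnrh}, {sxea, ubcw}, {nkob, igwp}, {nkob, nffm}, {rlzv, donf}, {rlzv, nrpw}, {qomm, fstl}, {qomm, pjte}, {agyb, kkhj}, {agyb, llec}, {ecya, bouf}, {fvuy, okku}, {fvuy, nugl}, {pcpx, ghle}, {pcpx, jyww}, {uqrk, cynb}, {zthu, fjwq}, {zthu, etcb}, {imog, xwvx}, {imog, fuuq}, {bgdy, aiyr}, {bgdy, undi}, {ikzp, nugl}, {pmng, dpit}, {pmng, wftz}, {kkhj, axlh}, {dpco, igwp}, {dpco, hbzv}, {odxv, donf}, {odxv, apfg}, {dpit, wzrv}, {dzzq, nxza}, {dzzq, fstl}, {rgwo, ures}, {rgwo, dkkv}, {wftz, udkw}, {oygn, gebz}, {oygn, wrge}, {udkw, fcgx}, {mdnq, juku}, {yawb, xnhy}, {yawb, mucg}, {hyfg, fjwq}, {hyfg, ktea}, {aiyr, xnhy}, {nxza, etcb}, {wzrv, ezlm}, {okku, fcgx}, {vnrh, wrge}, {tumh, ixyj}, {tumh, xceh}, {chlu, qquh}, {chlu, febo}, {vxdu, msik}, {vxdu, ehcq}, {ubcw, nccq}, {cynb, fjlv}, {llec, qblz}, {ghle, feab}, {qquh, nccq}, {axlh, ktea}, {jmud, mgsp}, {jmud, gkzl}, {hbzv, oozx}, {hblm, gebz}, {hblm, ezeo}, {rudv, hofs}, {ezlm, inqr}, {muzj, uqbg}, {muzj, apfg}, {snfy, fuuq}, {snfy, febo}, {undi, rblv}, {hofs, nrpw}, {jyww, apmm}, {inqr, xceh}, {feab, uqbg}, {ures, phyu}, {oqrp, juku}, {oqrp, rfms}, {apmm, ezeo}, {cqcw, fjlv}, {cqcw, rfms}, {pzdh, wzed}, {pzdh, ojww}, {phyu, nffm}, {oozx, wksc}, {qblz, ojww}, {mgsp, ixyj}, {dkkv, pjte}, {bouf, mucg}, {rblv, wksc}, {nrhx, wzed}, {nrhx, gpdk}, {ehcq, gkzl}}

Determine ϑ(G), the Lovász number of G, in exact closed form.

103*cos(pi/103)/(cos(pi/103) + 1)

Vertex tumh has 2 neighbors: ixyj, xceh.
deg(dzzq) = 2; N(dzzq) = {nxza, fstl}.
deg(uqrk) = 2; N(uqrk) = {xuza, cynb}.
Vertex dkkv has 2 neighbors: rgwo, pjte.
103-vertex 2-regular graph: the odd cycle C_{103}.
The 52 distinct eigenvalues: [2.0, 1.99628, 1.98513, 1.9666, 1.94076, 1.90769, 1.86752, 1.82041, 1.76653, 1.70608, 1.63928, 1.56638, 1.48765, 1.40339, 1.31391, 1.21954, 1.12063, 1.01756, 0.9107, 0.80045, 0.68722, 0.57144, 0.45353, 0.33394, 0.2131, 0.09147, -0.0305, -0.15236, -0.27365, -0.39392, -0.51273, -0.62963, -0.74418, -0.85597, -0.96458, -1.06959, -1.17063, -1.26731, -1.35928, -1.44619, -1.52772, -1.60357, -1.67345, -1.73711, -1.79431, -1.84483, -1.88849, -1.92512, -1.95459, -1.97679, -1.99163, -1.99907].
λ_max=2, λ_min=-2*cos(pi/103); ϑ = −103·λ_min/(λ_max−λ_min) = 103*cos(pi/103)/(cos(pi/103) + 1).
Numerically 51.48802047.
Sandwich: α(G)=51 ≤ ϑ(G)=103*cos(pi/103)/(cos(pi/103) + 1) ≤ χ(Ḡ)=52 (both strict).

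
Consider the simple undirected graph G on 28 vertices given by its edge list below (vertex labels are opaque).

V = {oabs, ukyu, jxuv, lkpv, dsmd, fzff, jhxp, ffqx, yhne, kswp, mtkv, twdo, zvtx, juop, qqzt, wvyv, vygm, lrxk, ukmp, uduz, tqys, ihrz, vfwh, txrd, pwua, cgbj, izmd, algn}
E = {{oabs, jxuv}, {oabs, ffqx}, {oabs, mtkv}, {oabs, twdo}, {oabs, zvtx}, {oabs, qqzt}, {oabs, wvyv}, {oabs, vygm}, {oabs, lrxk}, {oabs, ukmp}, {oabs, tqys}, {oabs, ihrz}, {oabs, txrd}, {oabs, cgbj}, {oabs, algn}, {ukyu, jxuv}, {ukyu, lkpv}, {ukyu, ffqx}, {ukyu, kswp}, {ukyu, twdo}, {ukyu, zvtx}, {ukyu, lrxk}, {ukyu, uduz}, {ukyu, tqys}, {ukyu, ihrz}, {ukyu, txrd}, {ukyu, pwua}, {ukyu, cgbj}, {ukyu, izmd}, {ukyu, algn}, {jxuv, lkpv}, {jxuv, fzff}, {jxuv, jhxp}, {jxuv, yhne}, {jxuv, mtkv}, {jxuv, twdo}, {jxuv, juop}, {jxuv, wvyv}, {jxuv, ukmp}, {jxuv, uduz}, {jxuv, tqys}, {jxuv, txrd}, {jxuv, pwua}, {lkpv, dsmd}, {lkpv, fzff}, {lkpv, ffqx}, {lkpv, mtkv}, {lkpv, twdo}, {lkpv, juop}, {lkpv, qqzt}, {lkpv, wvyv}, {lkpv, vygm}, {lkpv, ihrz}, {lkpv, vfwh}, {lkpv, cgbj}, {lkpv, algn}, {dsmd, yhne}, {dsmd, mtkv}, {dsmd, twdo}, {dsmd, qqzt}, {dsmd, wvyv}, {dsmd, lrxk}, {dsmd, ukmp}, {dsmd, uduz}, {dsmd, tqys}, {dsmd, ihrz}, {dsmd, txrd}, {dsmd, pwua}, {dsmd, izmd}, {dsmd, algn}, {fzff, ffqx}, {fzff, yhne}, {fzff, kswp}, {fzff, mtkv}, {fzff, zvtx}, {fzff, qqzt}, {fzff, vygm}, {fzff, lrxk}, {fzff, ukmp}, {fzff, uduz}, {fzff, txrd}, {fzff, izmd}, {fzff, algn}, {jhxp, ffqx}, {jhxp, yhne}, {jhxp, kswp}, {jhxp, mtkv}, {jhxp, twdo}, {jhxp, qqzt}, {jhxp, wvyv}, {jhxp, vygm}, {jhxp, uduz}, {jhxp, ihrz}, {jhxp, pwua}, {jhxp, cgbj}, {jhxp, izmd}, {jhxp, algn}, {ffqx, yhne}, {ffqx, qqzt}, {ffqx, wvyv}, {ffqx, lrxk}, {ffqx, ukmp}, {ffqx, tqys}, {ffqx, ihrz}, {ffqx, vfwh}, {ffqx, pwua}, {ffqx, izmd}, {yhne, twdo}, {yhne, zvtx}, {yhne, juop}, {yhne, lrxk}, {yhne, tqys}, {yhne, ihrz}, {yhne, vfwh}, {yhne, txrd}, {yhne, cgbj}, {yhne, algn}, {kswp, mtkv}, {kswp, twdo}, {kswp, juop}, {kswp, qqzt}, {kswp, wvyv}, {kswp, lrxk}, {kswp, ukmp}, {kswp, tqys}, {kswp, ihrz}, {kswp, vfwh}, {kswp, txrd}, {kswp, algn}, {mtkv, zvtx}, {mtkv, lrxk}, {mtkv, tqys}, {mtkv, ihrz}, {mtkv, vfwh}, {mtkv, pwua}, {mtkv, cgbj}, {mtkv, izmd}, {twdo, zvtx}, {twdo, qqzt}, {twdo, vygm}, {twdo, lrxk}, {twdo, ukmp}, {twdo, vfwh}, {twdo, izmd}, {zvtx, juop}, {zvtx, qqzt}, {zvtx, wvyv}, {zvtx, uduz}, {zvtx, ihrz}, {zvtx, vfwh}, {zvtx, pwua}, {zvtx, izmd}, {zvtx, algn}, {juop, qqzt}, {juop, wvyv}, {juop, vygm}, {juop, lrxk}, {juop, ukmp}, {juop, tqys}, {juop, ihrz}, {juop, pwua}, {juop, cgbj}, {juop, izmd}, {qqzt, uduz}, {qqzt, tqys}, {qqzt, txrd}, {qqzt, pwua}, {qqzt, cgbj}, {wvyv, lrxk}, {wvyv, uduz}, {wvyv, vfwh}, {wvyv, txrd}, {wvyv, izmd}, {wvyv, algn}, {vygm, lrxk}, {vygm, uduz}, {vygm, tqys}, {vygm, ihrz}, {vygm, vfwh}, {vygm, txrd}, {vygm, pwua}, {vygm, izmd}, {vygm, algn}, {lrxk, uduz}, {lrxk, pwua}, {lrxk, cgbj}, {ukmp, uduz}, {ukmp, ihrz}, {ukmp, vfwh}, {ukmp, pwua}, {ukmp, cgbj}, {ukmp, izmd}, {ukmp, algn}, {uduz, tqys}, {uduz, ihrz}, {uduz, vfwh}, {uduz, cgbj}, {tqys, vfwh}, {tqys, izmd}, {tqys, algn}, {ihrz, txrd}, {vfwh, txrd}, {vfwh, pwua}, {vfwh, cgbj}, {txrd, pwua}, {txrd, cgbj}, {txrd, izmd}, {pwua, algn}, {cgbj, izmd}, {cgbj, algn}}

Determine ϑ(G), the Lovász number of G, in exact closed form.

7

deg(jhxp) = 15; N(jhxp) = {jxuv, ffqx, yhne, kswp, mtkv, twdo, qqzt, wvyv, vygm, uduz, ihrz, pwua, cgbj, izmd, algn}.
Vertex juop has 15 neighbors: jxuv, lkpv, yhne, kswp, zvtx, qqzt, wvyv, vygm, lrxk, ukmp, tqys, ihrz, pwua, cgbj, izmd.
N(ukmp) = {oabs, jxuv, dsmd, fzff, ffqx, kswp, twdo, juop, uduz, ihrz, vfwh, pwua, cgbj, izmd, algn}, |N(ukmp)| = 15.
N(jxuv) = {oabs, ukyu, lkpv, fzff, jhxp, yhne, mtkv, twdo, juop, wvyv, ukmp, uduz, tqys, txrd, pwua}, |N(jxuv)| = 15.
15-regular, N=28; this is K(8,2), the Kneser graph.
The 3 distinct eigenvalues: [15.0, 1.0, -5.0].
With N=28: ϑ(G) = 28·(-1*(-5))/(15−(-5)) = 7.
≈ 7.00000000 (to 8 d.p.).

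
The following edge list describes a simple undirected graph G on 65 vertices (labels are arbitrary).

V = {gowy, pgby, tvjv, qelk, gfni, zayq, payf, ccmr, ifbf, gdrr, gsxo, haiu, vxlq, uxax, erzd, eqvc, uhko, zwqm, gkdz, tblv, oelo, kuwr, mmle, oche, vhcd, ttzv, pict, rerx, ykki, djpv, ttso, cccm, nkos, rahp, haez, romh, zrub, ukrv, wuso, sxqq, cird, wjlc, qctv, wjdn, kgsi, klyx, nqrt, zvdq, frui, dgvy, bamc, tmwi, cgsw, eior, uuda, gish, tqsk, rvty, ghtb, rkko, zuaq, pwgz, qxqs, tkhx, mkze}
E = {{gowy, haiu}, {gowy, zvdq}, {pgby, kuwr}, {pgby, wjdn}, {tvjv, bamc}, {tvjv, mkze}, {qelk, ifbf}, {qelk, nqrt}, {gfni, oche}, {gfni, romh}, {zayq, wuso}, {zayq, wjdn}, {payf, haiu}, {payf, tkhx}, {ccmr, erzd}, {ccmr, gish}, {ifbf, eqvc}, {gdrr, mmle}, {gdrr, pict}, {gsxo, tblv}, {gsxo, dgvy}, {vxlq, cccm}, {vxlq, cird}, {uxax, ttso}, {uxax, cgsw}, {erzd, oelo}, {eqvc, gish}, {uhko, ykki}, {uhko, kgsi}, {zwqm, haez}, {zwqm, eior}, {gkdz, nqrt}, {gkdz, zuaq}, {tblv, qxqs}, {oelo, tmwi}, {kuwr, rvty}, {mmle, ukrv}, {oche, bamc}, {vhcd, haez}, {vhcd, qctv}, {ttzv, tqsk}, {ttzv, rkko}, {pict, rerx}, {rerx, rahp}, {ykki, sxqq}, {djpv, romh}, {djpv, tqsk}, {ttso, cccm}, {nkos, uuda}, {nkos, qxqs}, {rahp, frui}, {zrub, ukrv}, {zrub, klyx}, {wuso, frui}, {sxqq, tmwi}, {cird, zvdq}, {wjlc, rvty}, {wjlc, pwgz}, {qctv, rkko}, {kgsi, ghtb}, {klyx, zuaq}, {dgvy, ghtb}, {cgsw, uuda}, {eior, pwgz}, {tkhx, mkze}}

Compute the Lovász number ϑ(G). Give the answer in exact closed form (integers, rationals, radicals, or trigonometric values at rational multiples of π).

65*cos(pi/65)/(cos(pi/65) + 1)

N(rahp) = {rerx, frui}, |N(rahp)| = 2.
N(frui) = {rahp, wuso}, |N(frui)| = 2.
deg(tqsk) = 2; N(tqsk) = {ttzv, djpv}.
deg(oche) = 2; N(oche) = {gfni, bamc}.
65-vertex 2-regular graph: connected 2-regular on 65 ⇒ C_{65}.
spec(A) ≈ [2.0, 1.990663, 1.96274, 1.916492, 1.852349, 1.770912, 1.67294, 1.559349, 1.431198, 1.289684, 1.136129, 0.971967, 0.798729, 0.618034, 0.431568, 0.241073, 0.048327, -0.14487, -0.336714, -0.525415, -0.70921, -0.886383, -1.05528, -1.214325, -1.362032, -1.497021, -1.618034, -1.723939, -1.813749, -1.886624, -1.941884, -1.979013, -1.997664] (distinct, 6 d.p.).
Lovász (edge-transitive): ϑ = −65·(-2*cos(pi/65))/((2)−(-2*cos(pi/65))) = 65*cos(pi/65)/(cos(pi/65) + 1).
ϑ(G) ≈ 32.481013.
Check 32 ≤ 65*cos(pi/65)/(cos(pi/65) + 1) ≤ 33: both strict.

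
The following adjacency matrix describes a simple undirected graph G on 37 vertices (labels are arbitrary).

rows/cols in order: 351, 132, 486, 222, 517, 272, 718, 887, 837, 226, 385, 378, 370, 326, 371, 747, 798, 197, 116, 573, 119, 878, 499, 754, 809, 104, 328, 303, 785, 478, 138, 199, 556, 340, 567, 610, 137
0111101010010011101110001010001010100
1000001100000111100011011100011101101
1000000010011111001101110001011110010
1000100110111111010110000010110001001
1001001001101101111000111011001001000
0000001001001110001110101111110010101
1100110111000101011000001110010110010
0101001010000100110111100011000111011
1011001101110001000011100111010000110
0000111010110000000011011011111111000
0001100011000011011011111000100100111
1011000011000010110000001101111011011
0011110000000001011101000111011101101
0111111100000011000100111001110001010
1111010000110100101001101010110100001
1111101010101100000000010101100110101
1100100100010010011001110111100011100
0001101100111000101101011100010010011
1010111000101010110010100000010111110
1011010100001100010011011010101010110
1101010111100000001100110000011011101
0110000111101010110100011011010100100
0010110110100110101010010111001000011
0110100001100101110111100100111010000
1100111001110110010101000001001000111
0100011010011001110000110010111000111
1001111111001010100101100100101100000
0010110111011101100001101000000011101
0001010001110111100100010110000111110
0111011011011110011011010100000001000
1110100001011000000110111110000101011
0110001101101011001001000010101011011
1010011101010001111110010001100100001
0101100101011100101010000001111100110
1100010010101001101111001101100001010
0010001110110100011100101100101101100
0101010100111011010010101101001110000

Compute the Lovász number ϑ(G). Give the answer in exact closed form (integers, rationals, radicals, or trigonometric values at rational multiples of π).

sqrt(37)

N(837) = {351, 486, 222, 718, 887, 226, 385, 378, 747, 119, 878, 499, 104, 328, 303, 478, 567, 610}, |N(837)| = 18.
deg(222) = 18; N(222) = {351, 517, 887, 837, 385, 378, 370, 326, 371, 747, 197, 573, 119, 328, 785, 478, 340, 137}.
deg(754) = 18; N(754) = {132, 486, 517, 226, 385, 326, 747, 798, 197, 573, 119, 878, 499, 104, 785, 478, 138, 556}.
Vertex 486 has 18 neighbors: 351, 837, 378, 370, 326, 371, 747, 116, 573, 878, 499, 754, 303, 478, 138, 199, 556, 610.
deg(v) = 18 for all v (|V|=37); Paley(37): SR with (k,λ,μ)=(18,8,9).
A has 3 distinct eigenvalues ≈ [18.0, 2.541, -3.541].
λ_max=18, λ_min=-sqrt(37)/2 - 1/2; ϑ = −37·λ_min/(λ_max−λ_min) = sqrt(37).
ϑ(G) ≈ 6.0828.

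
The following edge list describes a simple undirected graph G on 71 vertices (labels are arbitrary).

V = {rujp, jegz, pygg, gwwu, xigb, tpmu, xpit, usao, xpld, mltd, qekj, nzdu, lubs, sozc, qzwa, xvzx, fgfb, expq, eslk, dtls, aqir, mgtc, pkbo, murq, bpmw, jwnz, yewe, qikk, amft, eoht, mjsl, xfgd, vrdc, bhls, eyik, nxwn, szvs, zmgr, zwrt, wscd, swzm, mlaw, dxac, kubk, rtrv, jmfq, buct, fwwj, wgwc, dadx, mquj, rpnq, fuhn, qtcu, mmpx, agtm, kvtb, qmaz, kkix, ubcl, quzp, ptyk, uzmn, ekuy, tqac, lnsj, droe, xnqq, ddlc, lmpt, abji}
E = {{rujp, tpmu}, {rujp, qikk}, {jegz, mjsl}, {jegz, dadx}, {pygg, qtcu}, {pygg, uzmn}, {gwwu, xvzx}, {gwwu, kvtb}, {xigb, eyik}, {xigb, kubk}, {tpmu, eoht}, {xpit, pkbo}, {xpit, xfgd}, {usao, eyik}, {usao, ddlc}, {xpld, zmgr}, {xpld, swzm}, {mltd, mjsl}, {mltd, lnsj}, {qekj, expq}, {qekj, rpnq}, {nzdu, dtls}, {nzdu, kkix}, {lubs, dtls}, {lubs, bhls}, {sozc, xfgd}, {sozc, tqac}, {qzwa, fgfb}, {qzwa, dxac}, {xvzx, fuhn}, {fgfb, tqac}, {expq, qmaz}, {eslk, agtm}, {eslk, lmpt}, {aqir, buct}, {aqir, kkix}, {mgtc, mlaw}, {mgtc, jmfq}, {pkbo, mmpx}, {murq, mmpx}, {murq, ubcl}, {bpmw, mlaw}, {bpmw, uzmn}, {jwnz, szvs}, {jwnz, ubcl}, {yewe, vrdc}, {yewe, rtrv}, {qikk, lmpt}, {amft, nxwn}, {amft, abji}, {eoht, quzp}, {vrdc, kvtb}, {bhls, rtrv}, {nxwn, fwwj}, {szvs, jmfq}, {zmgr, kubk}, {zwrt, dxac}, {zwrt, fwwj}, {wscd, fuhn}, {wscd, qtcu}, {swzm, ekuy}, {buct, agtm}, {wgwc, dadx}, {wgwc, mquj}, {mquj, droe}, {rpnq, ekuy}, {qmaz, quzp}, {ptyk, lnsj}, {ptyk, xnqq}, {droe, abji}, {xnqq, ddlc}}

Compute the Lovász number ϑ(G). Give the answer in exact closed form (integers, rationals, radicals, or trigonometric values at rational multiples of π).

71*cos(pi/71)/(cos(pi/71) + 1)

N(qtcu) = {pygg, wscd}, |N(qtcu)| = 2.
Vertex qzwa has 2 neighbors: fgfb, dxac.
Vertex fwwj has 2 neighbors: nxwn, zwrt.
N(rpnq) = {qekj, ekuy}, |N(rpnq)| = 2.
deg(v) = 2 for all v (|V|=71); connected 2-regular on 71 ⇒ C_{71}.
spec(A) ≈ [2.0, 1.992, 1.969, 1.93, 1.876, 1.807, 1.725, 1.628, 1.519, 1.398, 1.267, 1.125, 0.974, 0.816, 0.652, 0.482, 0.308, 0.133, -0.044, -0.221, -0.396, -0.567, -0.735, -0.896, -1.051, -1.197, -1.334, -1.46, -1.575, -1.678, -1.768, -1.843, -1.905, -1.951, -1.982, -1.998] (distinct, 3 d.p.).
−71·(-2*cos(pi/71)) / ((2)−(-2*cos(pi/71))) = 71*cos(pi/71)/(cos(pi/71) + 1) = ϑ(G).
Numerically 35.48261826.
Check 35 ≤ 71*cos(pi/71)/(cos(pi/71) + 1) ≤ 36: both strict.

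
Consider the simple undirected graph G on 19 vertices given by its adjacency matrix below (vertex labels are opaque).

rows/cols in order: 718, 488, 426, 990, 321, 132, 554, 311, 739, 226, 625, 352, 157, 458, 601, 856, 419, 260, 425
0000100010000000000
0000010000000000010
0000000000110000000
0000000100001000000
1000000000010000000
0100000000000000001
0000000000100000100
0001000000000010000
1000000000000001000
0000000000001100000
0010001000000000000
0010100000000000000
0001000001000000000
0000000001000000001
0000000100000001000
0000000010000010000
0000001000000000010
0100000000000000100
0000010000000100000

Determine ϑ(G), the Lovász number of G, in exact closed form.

N(132) = {488, 425}, |N(132)| = 2.
deg(718) = 2; N(718) = {321, 739}.
N(321) = {718, 352}, |N(321)| = 2.
Vertex 352 has 2 neighbors: 426, 321.
deg(v) = 2 for all v (|V|=19); this is C_{19}, the 19-cycle.
The 10 distinct eigenvalues: [2.0, 1.89163, 1.57828, 1.0939, 0.49097, -0.16516, -0.80339, -1.35456, -1.75895, -1.97272].
With N=19: ϑ(G) = 19·(-(-1)*2*cos(pi/19))/(2−(-2*cos(pi/19))) = 19*cos(pi/19)/(cos(pi/19) + 1).
Numerically 9.4348.
Check 9 ≤ 19*cos(pi/19)/(cos(pi/19) + 1) ≤ 10: both strict.

19*cos(pi/19)/(cos(pi/19) + 1)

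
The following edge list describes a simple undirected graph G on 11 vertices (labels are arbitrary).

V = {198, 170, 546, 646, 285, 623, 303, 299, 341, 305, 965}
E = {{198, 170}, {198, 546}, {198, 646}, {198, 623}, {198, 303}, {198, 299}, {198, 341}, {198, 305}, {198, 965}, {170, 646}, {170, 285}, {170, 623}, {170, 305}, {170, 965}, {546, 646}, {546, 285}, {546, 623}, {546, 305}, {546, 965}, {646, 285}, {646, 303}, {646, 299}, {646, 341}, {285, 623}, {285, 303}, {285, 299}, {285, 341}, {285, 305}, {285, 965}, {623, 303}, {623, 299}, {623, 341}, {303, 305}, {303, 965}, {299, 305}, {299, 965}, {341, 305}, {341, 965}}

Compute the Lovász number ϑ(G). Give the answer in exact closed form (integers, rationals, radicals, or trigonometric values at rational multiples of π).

5

Vertex 303 has 6 neighbors: 198, 646, 285, 623, 305, 965.
N(198) = {170, 546, 646, 623, 303, 299, 341, 305, 965}, |N(198)| = 9.
N(646) = {198, 170, 546, 285, 303, 299, 341}, |N(646)| = 7.
Vertex 623 has 7 neighbors: 198, 170, 546, 285, 303, 299, 341.
3 parts of sizes [5, 4, 2]; α(G) = 5 = ϑ (perfect).
ϑ(G) ≈ 5.00000000.
α=5, χ(Ḡ)=5; ϑ=5 lies between (collapsed).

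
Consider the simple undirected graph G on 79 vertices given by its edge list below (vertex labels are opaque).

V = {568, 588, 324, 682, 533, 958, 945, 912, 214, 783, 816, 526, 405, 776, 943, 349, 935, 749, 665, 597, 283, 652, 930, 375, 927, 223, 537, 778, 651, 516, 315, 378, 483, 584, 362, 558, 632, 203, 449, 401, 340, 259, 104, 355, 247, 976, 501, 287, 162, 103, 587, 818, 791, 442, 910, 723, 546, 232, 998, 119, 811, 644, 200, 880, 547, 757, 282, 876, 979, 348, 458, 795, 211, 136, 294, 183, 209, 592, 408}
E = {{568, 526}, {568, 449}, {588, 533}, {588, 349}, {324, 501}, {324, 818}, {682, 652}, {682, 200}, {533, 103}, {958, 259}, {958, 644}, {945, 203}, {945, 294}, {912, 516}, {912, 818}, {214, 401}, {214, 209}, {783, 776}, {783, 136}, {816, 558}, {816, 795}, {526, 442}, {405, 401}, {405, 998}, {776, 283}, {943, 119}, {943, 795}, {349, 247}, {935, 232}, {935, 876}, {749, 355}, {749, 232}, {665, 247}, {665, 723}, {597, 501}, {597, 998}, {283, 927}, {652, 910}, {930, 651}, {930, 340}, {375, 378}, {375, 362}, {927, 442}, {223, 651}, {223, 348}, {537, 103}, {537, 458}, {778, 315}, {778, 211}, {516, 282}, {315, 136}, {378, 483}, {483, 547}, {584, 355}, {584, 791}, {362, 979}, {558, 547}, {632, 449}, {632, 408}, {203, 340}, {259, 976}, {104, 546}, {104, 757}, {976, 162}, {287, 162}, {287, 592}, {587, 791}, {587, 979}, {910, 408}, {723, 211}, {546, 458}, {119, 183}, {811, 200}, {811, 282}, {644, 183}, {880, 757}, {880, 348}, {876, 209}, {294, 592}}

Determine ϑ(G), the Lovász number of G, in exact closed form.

deg(945) = 2; N(945) = {203, 294}.
N(795) = {816, 943}, |N(795)| = 2.
Vertex 362 has 2 neighbors: 375, 979.
N(757) = {104, 880}, |N(757)| = 2.
Regular of degree 2 on 79 vertices: connected 2-regular on 79 ⇒ C_{79}.
The 40 distinct eigenvalues: [2.0, 1.994, 1.975, 1.943, 1.9, 1.844, 1.777, 1.698, 1.609, 1.509, 1.4, 1.282, 1.156, 1.023, 0.883, 0.738, 0.588, 0.434, 0.277, 0.119, -0.04, -0.199, -0.356, -0.511, -0.663, -0.811, -0.954, -1.09, -1.22, -1.342, -1.456, -1.56, -1.655, -1.739, -1.812, -1.873, -1.923, -1.961, -1.986, -1.998].
With N=79: ϑ(G) = 79·(-(-1)*2*cos(pi/79))/(2−(-2*cos(pi/79))) = 79*cos(pi/79)/(cos(pi/79) + 1).
ϑ(G) ≈ 39.48438.
α=39, χ(Ḡ)=40; ϑ=79*cos(pi/79)/(cos(pi/79) + 1) lies between (both strict).

79*cos(pi/79)/(cos(pi/79) + 1)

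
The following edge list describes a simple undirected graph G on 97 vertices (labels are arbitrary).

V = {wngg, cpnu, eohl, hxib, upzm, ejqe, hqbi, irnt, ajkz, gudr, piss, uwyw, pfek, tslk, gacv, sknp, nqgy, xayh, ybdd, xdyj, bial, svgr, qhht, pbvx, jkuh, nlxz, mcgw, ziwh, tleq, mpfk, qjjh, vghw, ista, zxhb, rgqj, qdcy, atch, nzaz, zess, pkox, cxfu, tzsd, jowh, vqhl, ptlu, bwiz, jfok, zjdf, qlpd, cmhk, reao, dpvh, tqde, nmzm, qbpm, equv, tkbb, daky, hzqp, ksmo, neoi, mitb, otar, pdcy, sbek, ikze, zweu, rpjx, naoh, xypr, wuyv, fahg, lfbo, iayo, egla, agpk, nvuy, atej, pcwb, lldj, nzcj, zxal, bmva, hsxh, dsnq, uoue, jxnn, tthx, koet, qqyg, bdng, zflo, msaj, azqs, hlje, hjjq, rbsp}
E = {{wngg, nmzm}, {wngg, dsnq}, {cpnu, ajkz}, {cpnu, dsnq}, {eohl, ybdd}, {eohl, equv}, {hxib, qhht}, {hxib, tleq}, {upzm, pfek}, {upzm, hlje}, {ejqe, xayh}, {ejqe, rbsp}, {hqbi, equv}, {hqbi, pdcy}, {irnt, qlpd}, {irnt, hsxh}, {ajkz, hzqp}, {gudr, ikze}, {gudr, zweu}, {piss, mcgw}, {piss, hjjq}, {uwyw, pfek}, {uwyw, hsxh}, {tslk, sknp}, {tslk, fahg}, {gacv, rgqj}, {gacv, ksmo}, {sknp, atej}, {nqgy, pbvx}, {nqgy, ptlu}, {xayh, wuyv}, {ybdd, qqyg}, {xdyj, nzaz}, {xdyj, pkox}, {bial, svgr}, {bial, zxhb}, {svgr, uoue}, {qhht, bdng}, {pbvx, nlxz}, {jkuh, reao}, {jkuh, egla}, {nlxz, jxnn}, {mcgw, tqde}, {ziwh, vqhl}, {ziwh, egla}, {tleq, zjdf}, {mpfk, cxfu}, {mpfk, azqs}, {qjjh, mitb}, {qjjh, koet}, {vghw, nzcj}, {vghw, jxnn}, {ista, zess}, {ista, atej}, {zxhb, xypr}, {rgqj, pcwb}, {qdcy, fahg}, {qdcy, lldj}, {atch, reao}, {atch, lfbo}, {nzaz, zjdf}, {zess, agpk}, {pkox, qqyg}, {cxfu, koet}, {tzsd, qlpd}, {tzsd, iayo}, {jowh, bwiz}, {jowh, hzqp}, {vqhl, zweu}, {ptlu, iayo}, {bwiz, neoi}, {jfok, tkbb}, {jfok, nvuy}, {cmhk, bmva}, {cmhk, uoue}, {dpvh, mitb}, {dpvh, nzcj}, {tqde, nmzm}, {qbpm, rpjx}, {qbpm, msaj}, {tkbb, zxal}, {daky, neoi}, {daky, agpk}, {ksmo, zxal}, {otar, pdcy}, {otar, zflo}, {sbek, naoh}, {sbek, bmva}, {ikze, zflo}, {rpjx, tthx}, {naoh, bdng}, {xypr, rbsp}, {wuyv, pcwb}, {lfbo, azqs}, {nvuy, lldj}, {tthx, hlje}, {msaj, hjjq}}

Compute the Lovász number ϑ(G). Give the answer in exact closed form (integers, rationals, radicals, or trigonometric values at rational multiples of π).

97*cos(pi/97)/(cos(pi/97) + 1)

N(tqde) = {mcgw, nmzm}, |N(tqde)| = 2.
N(pfek) = {upzm, uwyw}, |N(pfek)| = 2.
Vertex qlpd has 2 neighbors: irnt, tzsd.
Vertex wuyv has 2 neighbors: xayh, pcwb.
2-regular, N=97; a single 97-cycle (edge-transitive).
Distinct eigenvalues (to 6 d.p.): [2.0, 1.995806, 1.98324, 1.962356, 1.933242, 1.896018, 1.850842, 1.797903, 1.737423, 1.669656, 1.594886, 1.513426, 1.425618, 1.33183, 1.232457, 1.127914, 1.01864, 0.905094, 0.787752, 0.667105, 0.54366, 0.417935, 0.290457, 0.161761, 0.032386, -0.097124, -0.226228, -0.354382, -0.48105, -0.6057, -0.72781, -0.846867, -0.962372, -1.07384, -1.180805, -1.282816, -1.379448, -1.470293, -1.554971, -1.633127, -1.704434, -1.768591, -1.82533, -1.874413, -1.915635, -1.948821, -1.973833, -1.990567, -1.998951].
Lovász: ϑ = −97(-2*cos(pi/97))/(2+-(-1)*2*cos(pi/97)) = 97*cos(pi/97)/(cos(pi/97) + 1).
= 48.487279214… (decimal).
Sandwich: α(G)=48 ≤ ϑ(G)=97*cos(pi/97)/(cos(pi/97) + 1) ≤ χ(Ḡ)=49 (both strict).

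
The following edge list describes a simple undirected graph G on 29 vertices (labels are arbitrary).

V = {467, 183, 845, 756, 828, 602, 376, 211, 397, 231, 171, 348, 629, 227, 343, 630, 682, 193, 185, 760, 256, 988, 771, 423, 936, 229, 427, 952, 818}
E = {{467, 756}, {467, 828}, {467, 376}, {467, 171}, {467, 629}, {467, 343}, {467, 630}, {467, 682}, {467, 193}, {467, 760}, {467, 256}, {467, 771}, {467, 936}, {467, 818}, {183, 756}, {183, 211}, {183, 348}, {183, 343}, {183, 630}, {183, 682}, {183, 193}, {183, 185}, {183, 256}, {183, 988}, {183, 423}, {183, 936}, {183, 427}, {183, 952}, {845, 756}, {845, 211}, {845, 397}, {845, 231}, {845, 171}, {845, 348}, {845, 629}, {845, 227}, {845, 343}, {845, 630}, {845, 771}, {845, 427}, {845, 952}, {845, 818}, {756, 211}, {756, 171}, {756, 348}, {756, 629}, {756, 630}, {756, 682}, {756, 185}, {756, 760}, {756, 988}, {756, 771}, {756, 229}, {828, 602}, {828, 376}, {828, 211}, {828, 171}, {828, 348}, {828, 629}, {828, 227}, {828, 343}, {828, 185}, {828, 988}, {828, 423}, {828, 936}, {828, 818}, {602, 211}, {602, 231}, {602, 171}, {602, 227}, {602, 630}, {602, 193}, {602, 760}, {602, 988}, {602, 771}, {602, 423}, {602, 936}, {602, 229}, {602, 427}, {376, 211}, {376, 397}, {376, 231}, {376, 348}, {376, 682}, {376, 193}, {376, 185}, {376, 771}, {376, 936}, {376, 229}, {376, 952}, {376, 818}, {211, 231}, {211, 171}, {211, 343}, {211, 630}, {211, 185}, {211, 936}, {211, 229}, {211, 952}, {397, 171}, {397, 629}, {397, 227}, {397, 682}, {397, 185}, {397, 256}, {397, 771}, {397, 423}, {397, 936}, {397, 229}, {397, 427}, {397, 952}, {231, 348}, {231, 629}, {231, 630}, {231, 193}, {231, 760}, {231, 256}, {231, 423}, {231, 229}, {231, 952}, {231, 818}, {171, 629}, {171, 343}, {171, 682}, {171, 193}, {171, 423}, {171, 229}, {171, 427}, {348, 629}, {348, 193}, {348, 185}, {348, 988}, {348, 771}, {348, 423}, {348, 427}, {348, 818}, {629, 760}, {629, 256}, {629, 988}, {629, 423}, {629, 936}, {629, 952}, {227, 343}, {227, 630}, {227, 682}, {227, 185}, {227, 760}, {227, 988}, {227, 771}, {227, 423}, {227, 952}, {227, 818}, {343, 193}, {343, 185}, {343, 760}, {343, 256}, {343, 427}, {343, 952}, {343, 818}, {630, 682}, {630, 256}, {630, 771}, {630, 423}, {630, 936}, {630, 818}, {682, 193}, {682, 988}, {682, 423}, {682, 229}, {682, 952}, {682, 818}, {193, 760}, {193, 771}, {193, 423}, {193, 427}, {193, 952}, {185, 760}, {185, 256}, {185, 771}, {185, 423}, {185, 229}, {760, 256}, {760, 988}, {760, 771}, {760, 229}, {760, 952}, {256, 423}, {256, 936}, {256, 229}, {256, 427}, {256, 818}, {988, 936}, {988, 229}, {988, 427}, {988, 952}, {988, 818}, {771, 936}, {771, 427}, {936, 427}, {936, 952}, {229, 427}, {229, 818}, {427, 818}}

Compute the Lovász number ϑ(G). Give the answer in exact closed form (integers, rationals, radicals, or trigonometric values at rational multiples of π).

sqrt(29)

Vertex 630 has 14 neighbors: 467, 183, 845, 756, 602, 211, 231, 227, 682, 256, 771, 423, 936, 818.
Vertex 348 has 14 neighbors: 183, 845, 756, 828, 376, 231, 629, 193, 185, 988, 771, 423, 427, 818.
N(682) = {467, 183, 756, 376, 397, 171, 227, 630, 193, 988, 423, 229, 952, 818}, |N(682)| = 14.
N(397) = {845, 376, 171, 629, 227, 682, 185, 256, 771, 423, 936, 229, 427, 952}, |N(397)| = 14.
Every vertex has degree 14 (N=29); SR(29,14,6,7) — a Paley graph.
Distinct eigenvalues (to 5 d.p.): [14.0, 2.19258, -3.19258].
ϑ = −N·λ_min/(λ_max−λ_min) = −29·(-sqrt(29)/2 - 1/2)/(14−(-sqrt(29)/2 - 1/2)) = sqrt(29).
ϑ(G) ≈ 5.3852.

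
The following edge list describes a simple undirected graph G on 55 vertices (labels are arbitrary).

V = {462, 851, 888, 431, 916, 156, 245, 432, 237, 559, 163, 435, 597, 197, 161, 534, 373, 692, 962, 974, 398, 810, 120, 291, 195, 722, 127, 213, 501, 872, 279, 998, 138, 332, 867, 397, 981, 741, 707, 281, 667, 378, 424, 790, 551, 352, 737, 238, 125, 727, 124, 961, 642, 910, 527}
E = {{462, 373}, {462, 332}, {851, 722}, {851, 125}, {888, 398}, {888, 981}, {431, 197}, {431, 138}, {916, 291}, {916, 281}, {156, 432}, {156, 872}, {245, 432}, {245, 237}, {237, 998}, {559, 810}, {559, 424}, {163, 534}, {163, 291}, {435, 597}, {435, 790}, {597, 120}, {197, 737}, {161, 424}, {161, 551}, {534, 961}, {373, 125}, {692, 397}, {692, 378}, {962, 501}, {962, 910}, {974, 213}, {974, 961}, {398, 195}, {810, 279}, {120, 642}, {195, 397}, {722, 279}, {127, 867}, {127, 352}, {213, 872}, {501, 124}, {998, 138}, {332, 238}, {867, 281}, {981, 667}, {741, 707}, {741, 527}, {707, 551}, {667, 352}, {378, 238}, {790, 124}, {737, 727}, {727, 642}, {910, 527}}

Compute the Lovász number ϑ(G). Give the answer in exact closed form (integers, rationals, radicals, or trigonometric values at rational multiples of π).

N(373) = {462, 125}, |N(373)| = 2.
deg(916) = 2; N(916) = {291, 281}.
deg(692) = 2; N(692) = {397, 378}.
N(398) = {888, 195}, |N(398)| = 2.
G on 55 vertices is 2-regular; connected 2-regular on 55 ⇒ C_{55}.
A has 28 distinct eigenvalues ≈ [2.0, 1.986963, 1.948024, 1.883689, 1.794797, 1.682507, 1.548283, 1.393875, 1.221296, 1.032795, 0.83083, 0.618034, 0.397181, 0.17115, -0.057112, -0.28463, -0.508437, -0.725615, -0.933335, -1.128886, -1.309721, -1.473482, -1.618034, -1.741492, -1.842247, -1.918986, -1.970708, -1.996738].
Lovász (edge-transitive): ϑ = −55·(-2*cos(pi/55))/((2)−(-2*cos(pi/55))) = 55*cos(pi/55)/(cos(pi/55) + 1).
Numerically 27.477557.
Check 27 ≤ 55*cos(pi/55)/(cos(pi/55) + 1) ≤ 28: both strict.

55*cos(pi/55)/(cos(pi/55) + 1)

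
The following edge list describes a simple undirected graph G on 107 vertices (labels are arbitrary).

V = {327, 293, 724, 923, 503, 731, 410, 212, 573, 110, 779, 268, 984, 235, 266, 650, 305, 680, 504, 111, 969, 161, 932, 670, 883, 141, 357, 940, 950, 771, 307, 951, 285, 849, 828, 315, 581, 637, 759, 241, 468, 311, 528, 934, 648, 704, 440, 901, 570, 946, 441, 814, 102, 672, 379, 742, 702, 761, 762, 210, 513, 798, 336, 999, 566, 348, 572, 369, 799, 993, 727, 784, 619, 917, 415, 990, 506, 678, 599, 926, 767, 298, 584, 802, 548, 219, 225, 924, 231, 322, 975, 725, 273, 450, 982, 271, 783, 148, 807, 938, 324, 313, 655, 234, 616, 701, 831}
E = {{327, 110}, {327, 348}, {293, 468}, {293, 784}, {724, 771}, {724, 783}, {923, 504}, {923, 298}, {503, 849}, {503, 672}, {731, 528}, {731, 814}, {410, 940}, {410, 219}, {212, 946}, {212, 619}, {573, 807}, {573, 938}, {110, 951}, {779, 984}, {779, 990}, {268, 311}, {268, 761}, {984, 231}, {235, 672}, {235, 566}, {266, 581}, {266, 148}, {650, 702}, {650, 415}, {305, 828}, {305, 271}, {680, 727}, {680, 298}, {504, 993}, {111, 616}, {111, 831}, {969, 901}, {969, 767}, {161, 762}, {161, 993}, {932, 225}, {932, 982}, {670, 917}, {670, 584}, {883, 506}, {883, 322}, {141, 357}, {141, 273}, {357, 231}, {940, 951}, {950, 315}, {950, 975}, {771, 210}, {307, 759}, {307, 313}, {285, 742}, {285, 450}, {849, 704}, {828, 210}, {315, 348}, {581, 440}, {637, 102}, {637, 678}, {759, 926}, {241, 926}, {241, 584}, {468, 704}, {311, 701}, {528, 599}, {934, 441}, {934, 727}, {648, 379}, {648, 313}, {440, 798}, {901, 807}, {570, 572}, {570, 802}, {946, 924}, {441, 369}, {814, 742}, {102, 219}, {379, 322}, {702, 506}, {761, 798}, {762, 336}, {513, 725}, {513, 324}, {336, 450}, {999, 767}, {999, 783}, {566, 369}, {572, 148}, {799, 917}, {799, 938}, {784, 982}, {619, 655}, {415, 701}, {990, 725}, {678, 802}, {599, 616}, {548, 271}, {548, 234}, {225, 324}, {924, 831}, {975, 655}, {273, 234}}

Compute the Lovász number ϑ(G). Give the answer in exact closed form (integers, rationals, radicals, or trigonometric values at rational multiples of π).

N(141) = {357, 273}, |N(141)| = 2.
deg(938) = 2; N(938) = {573, 799}.
Vertex 273 has 2 neighbors: 141, 234.
deg(219) = 2; N(219) = {410, 102}.
Regular of degree 2 on 107 vertices: connected 2-regular on 107 ⇒ C_{107}.
Distinct eigenvalues (to 4 d.p.): [2.0, 1.9966, 1.9862, 1.969, 1.9451, 1.9144, 1.8771, 1.8334, 1.7833, 1.7271, 1.665, 1.5971, 1.5237, 1.445, 1.3614, 1.273, 1.1803, 1.0835, 0.983, 0.8791, 0.7721, 0.6625, 0.5506, 0.4369, 0.3216, 0.2052, 0.0881, -0.0294, -0.1467, -0.2635, -0.3794, -0.494, -0.6069, -0.7176, -0.826, -0.9314, -1.0337, -1.1324, -1.2272, -1.3178, -1.4038, -1.485, -1.561, -1.6317, -1.6968, -1.756, -1.8092, -1.8561, -1.8966, -1.9306, -1.9579, -1.9785, -1.9922, -1.9991].
λ_max=2, λ_min=-2*cos(pi/107); ϑ = −107·λ_min/(λ_max−λ_min) = 107*cos(pi/107)/(cos(pi/107) + 1).
Numerically 53.4884684.
α=53, χ(Ḡ)=54; ϑ=107*cos(pi/107)/(cos(pi/107) + 1) lies between (both strict).

107*cos(pi/107)/(cos(pi/107) + 1)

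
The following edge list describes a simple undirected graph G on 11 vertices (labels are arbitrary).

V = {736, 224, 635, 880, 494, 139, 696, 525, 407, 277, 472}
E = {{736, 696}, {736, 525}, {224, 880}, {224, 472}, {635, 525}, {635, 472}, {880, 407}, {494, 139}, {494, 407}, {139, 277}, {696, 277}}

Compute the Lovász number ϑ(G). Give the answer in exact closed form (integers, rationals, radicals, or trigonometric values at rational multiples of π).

Vertex 736 has 2 neighbors: 696, 525.
deg(494) = 2; N(494) = {139, 407}.
N(139) = {494, 277}, |N(139)| = 2.
N(635) = {525, 472}, |N(635)| = 2.
deg(v) = 2 for all v (|V|=11); a single 11-cycle (edge-transitive).
The 6 distinct eigenvalues: [2.0, 1.683, 0.831, -0.285, -1.31, -1.919].
ϑ = −N·λ_min/(λ_max−λ_min) = −11·(-2*cos(pi/11))/(2−(-2*cos(pi/11))) = 11*cos(pi/11)/(cos(pi/11) + 1).
Numerically 5.38630291.
Check 5 ≤ 11*cos(pi/11)/(cos(pi/11) + 1) ≤ 6: both strict.

11*cos(pi/11)/(cos(pi/11) + 1)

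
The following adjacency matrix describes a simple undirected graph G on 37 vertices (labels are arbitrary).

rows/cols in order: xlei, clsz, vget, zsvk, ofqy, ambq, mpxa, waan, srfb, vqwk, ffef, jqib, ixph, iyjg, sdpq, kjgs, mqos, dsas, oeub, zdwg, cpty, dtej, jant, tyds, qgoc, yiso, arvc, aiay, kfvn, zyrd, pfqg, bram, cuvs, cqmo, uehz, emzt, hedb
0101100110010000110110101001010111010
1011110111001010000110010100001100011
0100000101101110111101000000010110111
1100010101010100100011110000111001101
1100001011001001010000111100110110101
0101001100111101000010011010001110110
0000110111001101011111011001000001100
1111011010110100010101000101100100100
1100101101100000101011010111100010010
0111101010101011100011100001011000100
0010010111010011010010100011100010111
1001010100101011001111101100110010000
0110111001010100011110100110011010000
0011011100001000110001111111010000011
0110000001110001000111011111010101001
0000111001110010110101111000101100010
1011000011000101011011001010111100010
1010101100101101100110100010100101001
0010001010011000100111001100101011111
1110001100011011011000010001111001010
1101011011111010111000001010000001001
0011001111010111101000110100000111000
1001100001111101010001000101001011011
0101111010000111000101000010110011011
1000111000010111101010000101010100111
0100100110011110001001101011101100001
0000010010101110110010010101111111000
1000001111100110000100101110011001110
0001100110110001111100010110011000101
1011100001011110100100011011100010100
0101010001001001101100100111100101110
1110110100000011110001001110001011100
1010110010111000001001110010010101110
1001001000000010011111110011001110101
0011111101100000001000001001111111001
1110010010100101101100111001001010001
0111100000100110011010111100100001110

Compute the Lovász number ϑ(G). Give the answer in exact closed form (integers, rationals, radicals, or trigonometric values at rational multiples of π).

Vertex vget has 18 neighbors: clsz, waan, vqwk, ffef, ixph, iyjg, sdpq, mqos, dsas, oeub, zdwg, dtej, zyrd, bram, cuvs, uehz, emzt, hedb.
N(yiso) = {clsz, ofqy, waan, srfb, jqib, ixph, iyjg, sdpq, oeub, dtej, jant, qgoc, arvc, aiay, kfvn, pfqg, bram, hedb}, |N(yiso)| = 18.
deg(jqib) = 18; N(jqib) = {xlei, zsvk, ambq, waan, ffef, ixph, sdpq, kjgs, oeub, zdwg, cpty, dtej, jant, qgoc, yiso, kfvn, zyrd, cuvs}.
deg(cqmo) = 18; N(cqmo) = {xlei, zsvk, mpxa, sdpq, dsas, oeub, zdwg, cpty, dtej, jant, tyds, arvc, aiay, pfqg, bram, cuvs, uehz, hedb}.
G on 37 vertices is 18-regular; Paley(37): SR with (k,λ,μ)=(18,8,9).
spec(A) ≈ [18.0, 2.541381, -3.541381] (distinct, 6 d.p.).
λ_max=18, λ_min=-sqrt(37)/2 - 1/2; ϑ = −37·λ_min/(λ_max−λ_min) = sqrt(37).
ϑ(G) ≈ 6.08276253.

sqrt(37)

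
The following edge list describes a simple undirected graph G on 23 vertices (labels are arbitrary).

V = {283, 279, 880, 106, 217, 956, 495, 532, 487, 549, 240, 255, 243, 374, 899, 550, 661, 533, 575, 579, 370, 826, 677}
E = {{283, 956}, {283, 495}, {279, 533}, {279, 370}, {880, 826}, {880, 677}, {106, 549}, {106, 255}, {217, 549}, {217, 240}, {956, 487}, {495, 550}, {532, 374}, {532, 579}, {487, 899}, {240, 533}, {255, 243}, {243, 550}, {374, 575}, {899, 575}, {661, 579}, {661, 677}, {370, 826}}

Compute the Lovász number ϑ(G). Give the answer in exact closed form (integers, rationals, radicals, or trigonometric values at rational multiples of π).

N(495) = {283, 550}, |N(495)| = 2.
deg(880) = 2; N(880) = {826, 677}.
N(106) = {549, 255}, |N(106)| = 2.
Vertex 283 has 2 neighbors: 956, 495.
Every vertex has degree 2 (N=23); a single 23-cycle (edge-transitive).
Distinct eigenvalues (to 4 d.p.): [2.0, 1.9258, 1.7088, 1.3651, 0.9201, 0.4069, -0.1365, -0.6698, -1.1534, -1.5514, -1.8344, -1.9814].
Lovász (edge-transitive): ϑ = −23·(-2*cos(pi/23))/((2)−(-2*cos(pi/23))) = 23*cos(pi/23)/(cos(pi/23) + 1).
ϑ(G) ≈ 11.44619.
Check 11 ≤ 23*cos(pi/23)/(cos(pi/23) + 1) ≤ 12: both strict.

23*cos(pi/23)/(cos(pi/23) + 1)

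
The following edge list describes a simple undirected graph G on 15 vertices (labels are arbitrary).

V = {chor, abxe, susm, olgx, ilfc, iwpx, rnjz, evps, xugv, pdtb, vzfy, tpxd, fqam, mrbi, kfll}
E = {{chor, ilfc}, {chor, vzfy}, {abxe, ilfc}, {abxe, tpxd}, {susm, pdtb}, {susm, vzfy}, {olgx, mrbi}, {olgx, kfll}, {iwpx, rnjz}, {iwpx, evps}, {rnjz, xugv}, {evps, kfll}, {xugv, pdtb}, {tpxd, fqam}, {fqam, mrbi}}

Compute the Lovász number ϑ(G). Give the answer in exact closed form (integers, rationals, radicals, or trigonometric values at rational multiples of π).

15*cos(pi/15)/(cos(pi/15) + 1)

N(tpxd) = {abxe, fqam}, |N(tpxd)| = 2.
N(iwpx) = {rnjz, evps}, |N(iwpx)| = 2.
Vertex fqam has 2 neighbors: tpxd, mrbi.
N(ilfc) = {chor, abxe}, |N(ilfc)| = 2.
15-vertex 2-regular graph: connected 2-regular on 15 ⇒ C_{15}.
A has 8 distinct eigenvalues ≈ [2.0, 1.827091, 1.338261, 0.618034, -0.209057, -1.0, -1.618034, -1.956295].
Lovász: ϑ = −15(-2*cos(pi/15))/(2+-(-1)*2*cos(pi/15)) = 15*cos(pi/15)/(cos(pi/15) + 1).
Numerically 7.41714825.
Lovász sandwich 7 ≤ 15*cos(pi/15)/(cos(pi/15) + 1) ≤ 8: both strict.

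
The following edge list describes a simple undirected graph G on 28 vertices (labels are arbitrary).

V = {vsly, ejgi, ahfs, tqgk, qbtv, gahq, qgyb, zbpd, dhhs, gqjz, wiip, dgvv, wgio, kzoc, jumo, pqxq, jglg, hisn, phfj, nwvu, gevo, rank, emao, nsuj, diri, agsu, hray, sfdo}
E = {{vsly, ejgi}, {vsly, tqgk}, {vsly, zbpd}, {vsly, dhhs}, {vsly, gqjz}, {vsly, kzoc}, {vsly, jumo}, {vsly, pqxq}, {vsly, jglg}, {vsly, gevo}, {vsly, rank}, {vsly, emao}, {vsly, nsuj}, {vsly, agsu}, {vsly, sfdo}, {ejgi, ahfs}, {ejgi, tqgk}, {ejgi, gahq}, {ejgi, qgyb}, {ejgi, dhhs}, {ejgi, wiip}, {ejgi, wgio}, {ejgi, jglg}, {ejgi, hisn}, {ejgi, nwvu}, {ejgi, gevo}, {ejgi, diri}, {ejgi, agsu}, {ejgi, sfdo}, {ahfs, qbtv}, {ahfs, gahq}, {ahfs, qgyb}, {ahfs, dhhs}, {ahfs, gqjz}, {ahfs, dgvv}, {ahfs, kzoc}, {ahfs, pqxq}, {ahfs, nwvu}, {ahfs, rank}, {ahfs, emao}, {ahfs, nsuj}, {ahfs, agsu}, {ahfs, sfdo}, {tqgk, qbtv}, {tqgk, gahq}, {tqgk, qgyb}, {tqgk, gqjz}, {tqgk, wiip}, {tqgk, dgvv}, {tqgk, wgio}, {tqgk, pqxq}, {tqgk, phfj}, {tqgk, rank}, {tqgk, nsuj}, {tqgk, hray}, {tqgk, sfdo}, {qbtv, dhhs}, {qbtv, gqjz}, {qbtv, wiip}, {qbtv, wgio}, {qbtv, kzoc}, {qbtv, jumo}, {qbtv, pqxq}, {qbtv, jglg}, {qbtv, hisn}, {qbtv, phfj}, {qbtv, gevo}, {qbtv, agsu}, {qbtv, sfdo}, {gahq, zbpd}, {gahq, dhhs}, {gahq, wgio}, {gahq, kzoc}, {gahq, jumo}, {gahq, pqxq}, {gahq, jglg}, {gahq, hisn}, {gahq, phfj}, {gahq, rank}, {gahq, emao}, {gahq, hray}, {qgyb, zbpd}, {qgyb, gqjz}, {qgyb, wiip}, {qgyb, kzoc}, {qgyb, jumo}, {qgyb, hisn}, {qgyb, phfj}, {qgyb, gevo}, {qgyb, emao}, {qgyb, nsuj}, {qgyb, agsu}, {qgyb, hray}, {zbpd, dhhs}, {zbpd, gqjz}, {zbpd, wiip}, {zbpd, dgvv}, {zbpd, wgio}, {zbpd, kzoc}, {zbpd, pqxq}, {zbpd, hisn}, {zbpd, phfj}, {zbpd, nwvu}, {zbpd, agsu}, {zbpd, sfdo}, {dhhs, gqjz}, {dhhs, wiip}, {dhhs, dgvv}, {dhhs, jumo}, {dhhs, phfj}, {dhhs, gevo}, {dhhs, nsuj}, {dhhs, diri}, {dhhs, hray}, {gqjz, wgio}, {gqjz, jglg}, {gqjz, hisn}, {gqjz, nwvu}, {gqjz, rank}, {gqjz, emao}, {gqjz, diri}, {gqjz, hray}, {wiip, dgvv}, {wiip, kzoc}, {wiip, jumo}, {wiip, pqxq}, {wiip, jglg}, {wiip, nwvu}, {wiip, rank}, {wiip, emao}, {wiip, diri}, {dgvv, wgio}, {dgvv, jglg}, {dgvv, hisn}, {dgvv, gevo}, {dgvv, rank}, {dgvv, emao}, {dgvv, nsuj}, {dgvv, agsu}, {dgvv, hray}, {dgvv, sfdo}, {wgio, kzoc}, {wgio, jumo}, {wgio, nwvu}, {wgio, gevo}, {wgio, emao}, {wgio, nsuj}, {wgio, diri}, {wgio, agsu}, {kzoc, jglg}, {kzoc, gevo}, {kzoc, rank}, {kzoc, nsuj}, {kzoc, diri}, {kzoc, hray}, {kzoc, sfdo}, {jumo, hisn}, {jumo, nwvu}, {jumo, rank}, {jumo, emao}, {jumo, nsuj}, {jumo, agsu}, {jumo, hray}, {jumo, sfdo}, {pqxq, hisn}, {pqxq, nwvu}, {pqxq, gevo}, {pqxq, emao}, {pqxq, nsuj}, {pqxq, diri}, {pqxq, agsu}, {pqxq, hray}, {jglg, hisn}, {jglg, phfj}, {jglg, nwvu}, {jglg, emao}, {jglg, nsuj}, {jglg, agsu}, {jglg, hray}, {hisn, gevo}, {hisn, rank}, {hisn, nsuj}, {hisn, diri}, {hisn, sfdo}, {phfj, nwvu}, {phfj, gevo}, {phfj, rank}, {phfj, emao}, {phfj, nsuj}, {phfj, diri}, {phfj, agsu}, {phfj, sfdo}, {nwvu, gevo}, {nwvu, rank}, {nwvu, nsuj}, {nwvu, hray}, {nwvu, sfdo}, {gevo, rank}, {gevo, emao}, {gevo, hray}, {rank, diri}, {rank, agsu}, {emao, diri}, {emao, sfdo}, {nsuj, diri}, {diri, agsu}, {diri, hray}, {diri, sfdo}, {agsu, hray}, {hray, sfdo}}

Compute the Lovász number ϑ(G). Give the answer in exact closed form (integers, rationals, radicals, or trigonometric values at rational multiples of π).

N(sfdo) = {vsly, ejgi, ahfs, tqgk, qbtv, zbpd, dgvv, kzoc, jumo, hisn, phfj, nwvu, emao, diri, hray}, |N(sfdo)| = 15.
Vertex qbtv has 15 neighbors: ahfs, tqgk, dhhs, gqjz, wiip, wgio, kzoc, jumo, pqxq, jglg, hisn, phfj, gevo, agsu, sfdo.
deg(ejgi) = 15; N(ejgi) = {vsly, ahfs, tqgk, gahq, qgyb, dhhs, wiip, wgio, jglg, hisn, nwvu, gevo, diri, agsu, sfdo}.
deg(wiip) = 15; N(wiip) = {ejgi, tqgk, qbtv, qgyb, zbpd, dhhs, dgvv, kzoc, jumo, pqxq, jglg, nwvu, rank, emao, diri}.
15-regular, N=28; this is K(8,2), the Kneser graph.
The 3 distinct eigenvalues: [15.0, 1.0, -5.0].
λ_max=15, λ_min=-5; ϑ = −28·λ_min/(λ_max−λ_min) = 7.
= 7.0000000… (decimal).

7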